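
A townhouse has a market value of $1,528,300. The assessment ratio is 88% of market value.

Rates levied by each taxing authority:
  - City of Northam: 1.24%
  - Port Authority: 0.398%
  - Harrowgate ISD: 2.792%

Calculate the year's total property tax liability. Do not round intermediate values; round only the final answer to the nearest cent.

Assessed value = $1,528,300 × 0.88 = $1,344,904
City of Northam: $1,344,904 × 0.0124 = $16,676.8096
Port Authority: $1,344,904 × 0.00398 = $5,352.71792
Harrowgate ISD: $1,344,904 × 0.02792 = $37,549.71968
Total = $16,676.8096 + $5,352.71792 + $37,549.71968 = $59,579.2472

$59,579.25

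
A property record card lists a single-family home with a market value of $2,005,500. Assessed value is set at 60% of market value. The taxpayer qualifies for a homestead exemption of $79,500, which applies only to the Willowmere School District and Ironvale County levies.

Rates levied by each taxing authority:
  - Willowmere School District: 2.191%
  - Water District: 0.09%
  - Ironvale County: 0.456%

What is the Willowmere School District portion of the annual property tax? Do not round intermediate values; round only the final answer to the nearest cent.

Assessed value = $2,005,500 × 0.6 = $1,203,300
Willowmere School District taxable value = $1,203,300 − $79,500 = $1,123,800
Willowmere School District levy = $1,123,800 × 0.02191 = $24,622.458

$24,622.46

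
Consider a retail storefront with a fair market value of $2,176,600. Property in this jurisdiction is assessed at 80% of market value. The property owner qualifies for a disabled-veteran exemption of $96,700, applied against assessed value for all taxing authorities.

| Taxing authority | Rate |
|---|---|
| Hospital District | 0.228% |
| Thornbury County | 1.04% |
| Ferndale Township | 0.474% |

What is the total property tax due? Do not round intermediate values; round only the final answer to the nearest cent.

Assessed value = $2,176,600 × 0.8 = $1,741,280
Taxable value = $1,741,280 − $96,700 = $1,644,580
Hospital District: $1,644,580 × 0.00228 = $3,749.6424
Thornbury County: $1,644,580 × 0.0104 = $17,103.632
Ferndale Township: $1,644,580 × 0.00474 = $7,795.3092
Total = $3,749.6424 + $17,103.632 + $7,795.3092 = $28,648.5836

$28,648.58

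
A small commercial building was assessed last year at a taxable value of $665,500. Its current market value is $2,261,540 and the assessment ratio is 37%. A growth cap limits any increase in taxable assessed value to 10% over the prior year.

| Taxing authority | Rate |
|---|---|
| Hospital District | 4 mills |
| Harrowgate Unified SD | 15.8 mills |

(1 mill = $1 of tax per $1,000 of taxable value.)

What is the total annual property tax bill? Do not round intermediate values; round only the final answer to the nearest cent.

$14,494.59

Uncapped assessed value = $2,261,540 × 0.37 = $836,769.8
Cap limit = $665,500 × 1.1 = $732,050
Taxable assessed value = min($836,769.8, $732,050) = $732,050 (cap binds)
Hospital District: $732,050 × 0.004 = $2,928.2
Harrowgate Unified SD: $732,050 × 0.0158 = $11,566.39
Total = $14,494.59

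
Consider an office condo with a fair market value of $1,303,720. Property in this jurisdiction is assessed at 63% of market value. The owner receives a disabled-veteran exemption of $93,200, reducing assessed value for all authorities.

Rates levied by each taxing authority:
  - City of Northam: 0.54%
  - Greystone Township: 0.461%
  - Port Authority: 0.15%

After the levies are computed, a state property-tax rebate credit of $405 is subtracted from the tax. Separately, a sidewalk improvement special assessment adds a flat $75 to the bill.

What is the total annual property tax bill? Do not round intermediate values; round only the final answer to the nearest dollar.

Assessed value = $1,303,720 × 0.63 = $821,343.6
Taxable value = $821,343.6 − $93,200 = $728,143.6
City of Northam: $728,143.6 × 0.0054 = $3,931.97544
Greystone Township: $728,143.6 × 0.00461 = $3,356.741996
Port Authority: $728,143.6 × 0.0015 = $1,092.2154
Levies subtotal = $8,380.932836
After credit = $8,380.932836 − $405 = $7,975.932836
Total = $7,975.932836 + $75 = $8,050.932836

$8,051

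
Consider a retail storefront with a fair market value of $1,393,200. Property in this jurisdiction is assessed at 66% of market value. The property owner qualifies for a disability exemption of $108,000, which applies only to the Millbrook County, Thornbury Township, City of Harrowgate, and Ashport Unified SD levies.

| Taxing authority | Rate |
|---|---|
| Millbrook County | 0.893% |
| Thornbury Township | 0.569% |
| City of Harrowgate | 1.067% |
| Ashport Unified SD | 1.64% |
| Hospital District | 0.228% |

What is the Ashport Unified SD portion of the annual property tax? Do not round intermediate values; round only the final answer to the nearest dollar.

Assessed value = $1,393,200 × 0.66 = $919,512
Ashport Unified SD taxable value = $919,512 − $108,000 = $811,512
Ashport Unified SD levy = $811,512 × 0.0164 = $13,308.7968

$13,309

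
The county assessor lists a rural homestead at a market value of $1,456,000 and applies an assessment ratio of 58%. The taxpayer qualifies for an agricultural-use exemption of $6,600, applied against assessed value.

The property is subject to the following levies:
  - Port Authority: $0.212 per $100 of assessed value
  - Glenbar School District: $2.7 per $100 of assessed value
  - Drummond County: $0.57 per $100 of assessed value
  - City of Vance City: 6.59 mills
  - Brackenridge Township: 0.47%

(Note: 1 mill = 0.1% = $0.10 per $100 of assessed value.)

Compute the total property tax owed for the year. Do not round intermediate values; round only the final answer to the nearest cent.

$38,634.65

Assessed value = $1,456,000 × 0.58 = $844,480
Taxable value = $844,480 − $6,600 = $837,880
Port Authority: $837,880 × 0.00212 = $1,776.3056
Glenbar School District: $837,880 × 0.027 = $22,622.76
Drummond County: $837,880 × 0.0057 = $4,775.916
City of Vance City: $837,880 × 0.00659 = $5,521.6292
Brackenridge Township: $837,880 × 0.0047 = $3,938.036
Total = $38,634.6468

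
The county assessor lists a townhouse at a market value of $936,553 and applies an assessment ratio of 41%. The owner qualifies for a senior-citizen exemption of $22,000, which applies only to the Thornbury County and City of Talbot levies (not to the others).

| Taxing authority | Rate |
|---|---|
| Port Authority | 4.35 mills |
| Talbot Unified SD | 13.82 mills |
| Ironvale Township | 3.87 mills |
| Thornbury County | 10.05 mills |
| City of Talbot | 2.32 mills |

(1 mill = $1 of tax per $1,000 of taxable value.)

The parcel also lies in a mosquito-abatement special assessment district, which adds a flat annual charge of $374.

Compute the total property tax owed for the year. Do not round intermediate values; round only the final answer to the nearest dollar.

$13,315

Assessed value = $936,553 × 0.41 = $383,986.73
Port Authority: $383,986.73 × 0.00435 = $1,670.3422755
Talbot Unified SD: $383,986.73 × 0.01382 = $5,306.6966086
Ironvale Township: $383,986.73 × 0.00387 = $1,486.0286451
Thornbury County: ($383,986.73 − $22,000) × 0.01005 = $361,986.73 × 0.01005 = $3,637.9666365
City of Talbot: ($383,986.73 − $22,000) × 0.00232 = $361,986.73 × 0.00232 = $839.8092136
Levies subtotal = $12,940.8433793
Total = $12,940.8433793 + $374 = $13,314.8433793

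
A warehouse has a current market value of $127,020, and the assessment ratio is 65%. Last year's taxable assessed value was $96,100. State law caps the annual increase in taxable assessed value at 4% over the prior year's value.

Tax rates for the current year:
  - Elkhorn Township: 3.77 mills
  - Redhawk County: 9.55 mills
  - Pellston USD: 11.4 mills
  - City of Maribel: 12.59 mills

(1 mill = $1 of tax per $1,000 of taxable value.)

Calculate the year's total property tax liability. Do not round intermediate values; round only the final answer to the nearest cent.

$3,080.43

Uncapped assessed value = $127,020 × 0.65 = $82,563
Cap limit = $96,100 × 1.04 = $99,944
Taxable assessed value = min($82,563, $99,944) = $82,563 (cap does not bind)
Elkhorn Township: $82,563 × 0.00377 = $311.26251
Redhawk County: $82,563 × 0.00955 = $788.47665
Pellston USD: $82,563 × 0.0114 = $941.2182
City of Maribel: $82,563 × 0.01259 = $1,039.46817
Total = $3,080.42553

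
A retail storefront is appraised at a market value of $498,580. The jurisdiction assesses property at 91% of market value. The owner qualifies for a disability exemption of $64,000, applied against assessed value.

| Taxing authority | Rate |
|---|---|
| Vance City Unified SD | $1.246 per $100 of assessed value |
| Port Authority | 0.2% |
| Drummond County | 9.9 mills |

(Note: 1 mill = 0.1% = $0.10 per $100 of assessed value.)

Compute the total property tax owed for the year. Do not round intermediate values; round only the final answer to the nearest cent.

Assessed value = $498,580 × 0.91 = $453,707.8
Taxable value = $453,707.8 − $64,000 = $389,707.8
Vance City Unified SD: $389,707.8 × 0.01246 = $4,855.759188
Port Authority: $389,707.8 × 0.002 = $779.4156
Drummond County: $389,707.8 × 0.0099 = $3,858.10722
Total = $9,493.282008

$9,493.28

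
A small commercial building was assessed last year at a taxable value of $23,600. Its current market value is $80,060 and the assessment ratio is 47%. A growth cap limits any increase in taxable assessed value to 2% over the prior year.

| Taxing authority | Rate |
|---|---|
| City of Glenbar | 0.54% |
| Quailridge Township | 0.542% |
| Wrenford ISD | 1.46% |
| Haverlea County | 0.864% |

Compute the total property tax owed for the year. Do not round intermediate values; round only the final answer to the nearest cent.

$819.89

Uncapped assessed value = $80,060 × 0.47 = $37,628.2
Cap limit = $23,600 × 1.02 = $24,072
Taxable assessed value = min($37,628.2, $24,072) = $24,072 (cap binds)
City of Glenbar: $24,072 × 0.0054 = $129.9888
Quailridge Township: $24,072 × 0.00542 = $130.47024
Wrenford ISD: $24,072 × 0.0146 = $351.4512
Haverlea County: $24,072 × 0.00864 = $207.98208
Total = $819.89232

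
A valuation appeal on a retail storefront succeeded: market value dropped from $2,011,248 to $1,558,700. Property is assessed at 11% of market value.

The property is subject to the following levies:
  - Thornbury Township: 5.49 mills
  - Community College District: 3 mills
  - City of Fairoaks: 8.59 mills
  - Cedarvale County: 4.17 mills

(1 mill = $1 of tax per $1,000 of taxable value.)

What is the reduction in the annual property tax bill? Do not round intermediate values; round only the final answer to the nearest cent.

$1,057.83

Old assessed value = $2,011,248 × 0.11 = $221,237.28
New assessed value = $1,558,700 × 0.11 = $171,457
Combined rate = 0.00549 + 0.003 + 0.00859 + 0.00417 = 0.02125
Old tax = $221,237.28 × 0.02125 = $4,701.2922
New tax = $171,457 × 0.02125 = $3,643.46125
Reduction = $4,701.2922 − $3,643.46125 = $1,057.83095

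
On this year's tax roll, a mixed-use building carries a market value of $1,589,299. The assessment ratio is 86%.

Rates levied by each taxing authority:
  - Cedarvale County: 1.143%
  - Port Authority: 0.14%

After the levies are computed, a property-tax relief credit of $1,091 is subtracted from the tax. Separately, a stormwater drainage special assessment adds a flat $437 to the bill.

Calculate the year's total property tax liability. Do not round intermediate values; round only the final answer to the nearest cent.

$16,882.01

Assessed value = $1,589,299 × 0.86 = $1,366,797.14
Cedarvale County: $1,366,797.14 × 0.01143 = $15,622.4913102
Port Authority: $1,366,797.14 × 0.0014 = $1,913.515996
Levies subtotal = $17,536.0073062
After credit = $17,536.0073062 − $1,091 = $16,445.0073062
Total = $16,445.0073062 + $437 = $16,882.0073062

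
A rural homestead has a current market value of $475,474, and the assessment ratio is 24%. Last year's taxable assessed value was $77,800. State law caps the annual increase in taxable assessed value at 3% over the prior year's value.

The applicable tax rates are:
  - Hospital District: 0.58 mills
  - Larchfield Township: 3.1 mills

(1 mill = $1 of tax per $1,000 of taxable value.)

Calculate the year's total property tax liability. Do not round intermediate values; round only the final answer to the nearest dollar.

$295

Uncapped assessed value = $475,474 × 0.24 = $114,113.76
Cap limit = $77,800 × 1.03 = $80,134
Taxable assessed value = min($114,113.76, $80,134) = $80,134 (cap binds)
Hospital District: $80,134 × 0.00058 = $46.47772
Larchfield Township: $80,134 × 0.0031 = $248.4154
Total = $294.89312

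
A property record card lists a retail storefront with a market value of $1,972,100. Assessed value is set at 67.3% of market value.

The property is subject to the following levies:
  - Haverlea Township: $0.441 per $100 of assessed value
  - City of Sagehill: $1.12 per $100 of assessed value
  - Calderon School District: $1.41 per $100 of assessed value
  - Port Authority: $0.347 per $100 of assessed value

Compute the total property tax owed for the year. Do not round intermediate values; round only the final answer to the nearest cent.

Assessed value = $1,972,100 × 0.673 = $1,327,223.3
Haverlea Township: $1,327,223.3 × 0.00441 = $5,853.054753
City of Sagehill: $1,327,223.3 × 0.0112 = $14,864.90096
Calderon School District: $1,327,223.3 × 0.0141 = $18,713.84853
Port Authority: $1,327,223.3 × 0.00347 = $4,605.464851
Total = $5,853.054753 + $14,864.90096 + $18,713.84853 + $4,605.464851 = $44,037.269094

$44,037.27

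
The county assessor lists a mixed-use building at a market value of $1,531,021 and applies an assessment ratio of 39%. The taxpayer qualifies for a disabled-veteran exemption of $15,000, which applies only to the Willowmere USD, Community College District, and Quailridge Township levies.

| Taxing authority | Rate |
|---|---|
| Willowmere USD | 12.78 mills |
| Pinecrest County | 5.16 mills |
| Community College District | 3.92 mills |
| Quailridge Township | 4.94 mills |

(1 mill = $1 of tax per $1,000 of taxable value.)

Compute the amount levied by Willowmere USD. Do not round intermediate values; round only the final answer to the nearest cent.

$7,439.21

Assessed value = $1,531,021 × 0.39 = $597,098.19
Willowmere USD taxable value = $597,098.19 − $15,000 = $582,098.19
Willowmere USD levy = $582,098.19 × 0.01278 = $7,439.2148682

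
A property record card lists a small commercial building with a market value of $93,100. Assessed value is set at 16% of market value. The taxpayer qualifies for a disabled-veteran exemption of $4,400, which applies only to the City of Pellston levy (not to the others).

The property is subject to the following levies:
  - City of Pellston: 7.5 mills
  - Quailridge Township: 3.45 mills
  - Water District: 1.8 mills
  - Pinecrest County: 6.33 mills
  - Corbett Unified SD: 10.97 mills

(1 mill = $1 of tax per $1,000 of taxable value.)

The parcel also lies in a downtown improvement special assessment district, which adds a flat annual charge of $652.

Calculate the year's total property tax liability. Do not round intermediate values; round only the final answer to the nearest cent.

$1,066.62

Assessed value = $93,100 × 0.16 = $14,896
City of Pellston: ($14,896 − $4,400) × 0.0075 = $10,496 × 0.0075 = $78.72
Quailridge Township: $14,896 × 0.00345 = $51.3912
Water District: $14,896 × 0.0018 = $26.8128
Pinecrest County: $14,896 × 0.00633 = $94.29168
Corbett Unified SD: $14,896 × 0.01097 = $163.40912
Levies subtotal = $414.6248
Total = $414.6248 + $652 = $1,066.6248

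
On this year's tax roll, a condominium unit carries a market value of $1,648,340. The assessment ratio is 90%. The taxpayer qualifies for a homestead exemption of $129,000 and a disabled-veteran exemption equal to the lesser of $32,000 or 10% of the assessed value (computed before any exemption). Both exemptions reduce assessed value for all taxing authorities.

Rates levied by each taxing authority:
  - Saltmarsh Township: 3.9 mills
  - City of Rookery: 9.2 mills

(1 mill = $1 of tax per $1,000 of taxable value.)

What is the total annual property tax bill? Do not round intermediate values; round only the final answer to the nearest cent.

Assessed value = $1,648,340 × 0.9 = $1,483,506
Disabled-veteran exemption = min($32,000, 10% × $1,483,506) = min($32,000, $148,350.6) = $32,000 (dollar cap binds)
Taxable value = $1,483,506 − $129,000 − $32,000 = $1,322,506
Saltmarsh Township: $1,322,506 × 0.0039 = $5,157.7734
City of Rookery: $1,322,506 × 0.0092 = $12,167.0552
Total = $17,324.8286

$17,324.83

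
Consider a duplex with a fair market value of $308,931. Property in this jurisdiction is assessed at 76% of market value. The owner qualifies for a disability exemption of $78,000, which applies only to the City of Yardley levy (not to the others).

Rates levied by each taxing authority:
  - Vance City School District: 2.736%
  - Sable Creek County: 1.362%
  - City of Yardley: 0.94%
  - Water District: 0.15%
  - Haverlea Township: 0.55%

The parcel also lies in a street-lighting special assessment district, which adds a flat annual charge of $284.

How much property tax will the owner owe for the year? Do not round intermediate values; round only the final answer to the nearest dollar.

Assessed value = $308,931 × 0.76 = $234,787.56
Vance City School District: $234,787.56 × 0.02736 = $6,423.7876416
Sable Creek County: $234,787.56 × 0.01362 = $3,197.8065672
City of Yardley: ($234,787.56 − $78,000) × 0.0094 = $156,787.56 × 0.0094 = $1,473.803064
Water District: $234,787.56 × 0.0015 = $352.18134
Haverlea Township: $234,787.56 × 0.0055 = $1,291.33158
Levies subtotal = $12,738.9101928
Total = $12,738.9101928 + $284 = $13,022.9101928

$13,023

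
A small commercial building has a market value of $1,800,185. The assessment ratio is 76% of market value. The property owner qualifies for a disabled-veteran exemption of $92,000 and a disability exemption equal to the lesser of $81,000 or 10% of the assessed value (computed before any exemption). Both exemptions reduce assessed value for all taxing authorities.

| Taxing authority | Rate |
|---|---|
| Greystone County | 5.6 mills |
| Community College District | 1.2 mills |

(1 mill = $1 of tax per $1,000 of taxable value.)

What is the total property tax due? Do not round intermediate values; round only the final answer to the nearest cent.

$8,126.96

Assessed value = $1,800,185 × 0.76 = $1,368,140.6
Disability exemption = min($81,000, 10% × $1,368,140.6) = min($81,000, $136,814.06) = $81,000 (dollar cap binds)
Taxable value = $1,368,140.6 − $92,000 − $81,000 = $1,195,140.6
Greystone County: $1,195,140.6 × 0.0056 = $6,692.78736
Community College District: $1,195,140.6 × 0.0012 = $1,434.16872
Total = $8,126.95608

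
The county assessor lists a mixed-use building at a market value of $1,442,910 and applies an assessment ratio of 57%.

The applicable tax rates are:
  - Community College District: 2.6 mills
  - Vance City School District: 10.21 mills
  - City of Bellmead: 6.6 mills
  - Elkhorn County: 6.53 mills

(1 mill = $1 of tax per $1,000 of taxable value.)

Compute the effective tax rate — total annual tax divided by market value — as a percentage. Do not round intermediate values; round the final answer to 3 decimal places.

1.479%

Assessed value = $1,442,910 × 0.57 = $822,458.7
Community College District: $822,458.7 × 0.0026 = $2,138.39262
Vance City School District: $822,458.7 × 0.01021 = $8,397.303327
City of Bellmead: $822,458.7 × 0.0066 = $5,428.22742
Elkhorn County: $822,458.7 × 0.00653 = $5,370.655311
Total tax = $21,334.578678
Effective rate = $21,334.578678 ÷ $1,442,910 = 1.479% of market value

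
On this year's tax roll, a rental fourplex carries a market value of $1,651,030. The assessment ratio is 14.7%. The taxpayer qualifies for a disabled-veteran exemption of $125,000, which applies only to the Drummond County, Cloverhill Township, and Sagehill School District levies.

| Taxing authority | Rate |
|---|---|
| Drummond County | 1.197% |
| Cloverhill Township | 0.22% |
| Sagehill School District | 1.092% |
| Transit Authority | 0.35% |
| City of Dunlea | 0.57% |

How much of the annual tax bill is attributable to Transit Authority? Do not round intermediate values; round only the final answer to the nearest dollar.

Assessed value = $1,651,030 × 0.147 = $242,701.41
Transit Authority taxable value = $242,701.41 (exemption does not apply)
Transit Authority levy = $242,701.41 × 0.0035 = $849.454935

$849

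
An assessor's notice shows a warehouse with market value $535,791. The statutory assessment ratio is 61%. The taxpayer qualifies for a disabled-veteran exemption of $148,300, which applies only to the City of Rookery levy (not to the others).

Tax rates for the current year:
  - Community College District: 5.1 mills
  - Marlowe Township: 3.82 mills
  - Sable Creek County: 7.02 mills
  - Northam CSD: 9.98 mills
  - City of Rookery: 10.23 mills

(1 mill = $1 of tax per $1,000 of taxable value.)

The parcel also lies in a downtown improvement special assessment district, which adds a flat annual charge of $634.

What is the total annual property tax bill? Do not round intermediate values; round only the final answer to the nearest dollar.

Assessed value = $535,791 × 0.61 = $326,832.51
Community College District: $326,832.51 × 0.0051 = $1,666.845801
Marlowe Township: $326,832.51 × 0.00382 = $1,248.5001882
Sable Creek County: $326,832.51 × 0.00702 = $2,294.3642202
Northam CSD: $326,832.51 × 0.00998 = $3,261.7884498
City of Rookery: ($326,832.51 − $148,300) × 0.01023 = $178,532.51 × 0.01023 = $1,826.3875773
Levies subtotal = $10,297.8862365
Total = $10,297.8862365 + $634 = $10,931.8862365

$10,932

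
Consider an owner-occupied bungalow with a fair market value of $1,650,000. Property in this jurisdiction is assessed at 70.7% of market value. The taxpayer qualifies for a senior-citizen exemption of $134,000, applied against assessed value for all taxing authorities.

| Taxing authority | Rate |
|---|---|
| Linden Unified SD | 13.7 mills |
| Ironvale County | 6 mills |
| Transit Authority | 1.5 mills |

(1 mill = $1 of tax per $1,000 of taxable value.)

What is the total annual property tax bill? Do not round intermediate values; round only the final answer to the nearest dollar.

$21,890

Assessed value = $1,650,000 × 0.707 = $1,166,550
Taxable value = $1,166,550 − $134,000 = $1,032,550
Linden Unified SD: $1,032,550 × 0.0137 = $14,145.935
Ironvale County: $1,032,550 × 0.006 = $6,195.3
Transit Authority: $1,032,550 × 0.0015 = $1,548.825
Total = $14,145.935 + $6,195.3 + $1,548.825 = $21,890.06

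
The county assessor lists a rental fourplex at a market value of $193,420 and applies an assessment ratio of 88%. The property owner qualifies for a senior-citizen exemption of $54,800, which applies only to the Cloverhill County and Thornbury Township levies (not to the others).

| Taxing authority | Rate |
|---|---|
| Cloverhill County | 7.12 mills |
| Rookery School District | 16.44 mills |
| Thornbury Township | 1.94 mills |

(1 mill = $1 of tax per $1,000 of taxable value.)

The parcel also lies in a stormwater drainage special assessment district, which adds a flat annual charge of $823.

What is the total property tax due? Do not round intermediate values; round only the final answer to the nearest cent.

Assessed value = $193,420 × 0.88 = $170,209.6
Cloverhill County: ($170,209.6 − $54,800) × 0.00712 = $115,409.6 × 0.00712 = $821.716352
Rookery School District: $170,209.6 × 0.01644 = $2,798.245824
Thornbury Township: ($170,209.6 − $54,800) × 0.00194 = $115,409.6 × 0.00194 = $223.894624
Levies subtotal = $3,843.8568
Total = $3,843.8568 + $823 = $4,666.8568

$4,666.86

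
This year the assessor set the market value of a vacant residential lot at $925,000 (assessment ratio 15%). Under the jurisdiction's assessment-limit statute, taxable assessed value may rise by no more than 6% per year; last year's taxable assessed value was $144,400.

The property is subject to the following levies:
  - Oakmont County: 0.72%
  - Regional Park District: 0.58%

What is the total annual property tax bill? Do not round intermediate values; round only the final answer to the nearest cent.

Uncapped assessed value = $925,000 × 0.15 = $138,750
Cap limit = $144,400 × 1.06 = $153,064
Taxable assessed value = min($138,750, $153,064) = $138,750 (cap does not bind)
Oakmont County: $138,750 × 0.0072 = $999
Regional Park District: $138,750 × 0.0058 = $804.75
Total = $1,803.75

$1,803.75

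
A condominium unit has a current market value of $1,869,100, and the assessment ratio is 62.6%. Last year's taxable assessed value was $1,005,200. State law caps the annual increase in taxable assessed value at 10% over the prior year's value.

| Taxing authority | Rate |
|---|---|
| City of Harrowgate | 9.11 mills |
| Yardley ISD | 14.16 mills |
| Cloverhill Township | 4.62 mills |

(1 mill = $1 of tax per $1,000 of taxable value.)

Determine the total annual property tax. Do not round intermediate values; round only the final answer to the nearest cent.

$30,838.53

Uncapped assessed value = $1,869,100 × 0.626 = $1,170,056.6
Cap limit = $1,005,200 × 1.1 = $1,105,720
Taxable assessed value = min($1,170,056.6, $1,105,720) = $1,105,720 (cap binds)
City of Harrowgate: $1,105,720 × 0.00911 = $10,073.1092
Yardley ISD: $1,105,720 × 0.01416 = $15,656.9952
Cloverhill Township: $1,105,720 × 0.00462 = $5,108.4264
Total = $30,838.5308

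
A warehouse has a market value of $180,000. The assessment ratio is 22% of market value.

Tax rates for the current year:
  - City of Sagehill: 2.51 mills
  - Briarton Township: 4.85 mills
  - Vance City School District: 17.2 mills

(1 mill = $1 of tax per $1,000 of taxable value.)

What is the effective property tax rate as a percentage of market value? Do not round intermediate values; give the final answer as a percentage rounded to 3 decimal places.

Assessed value = $180,000 × 0.22 = $39,600
City of Sagehill: $39,600 × 0.00251 = $99.396
Briarton Township: $39,600 × 0.00485 = $192.06
Vance City School District: $39,600 × 0.0172 = $681.12
Total tax = $972.576
Effective rate = $972.576 ÷ $180,000 = 0.540% of market value

0.540%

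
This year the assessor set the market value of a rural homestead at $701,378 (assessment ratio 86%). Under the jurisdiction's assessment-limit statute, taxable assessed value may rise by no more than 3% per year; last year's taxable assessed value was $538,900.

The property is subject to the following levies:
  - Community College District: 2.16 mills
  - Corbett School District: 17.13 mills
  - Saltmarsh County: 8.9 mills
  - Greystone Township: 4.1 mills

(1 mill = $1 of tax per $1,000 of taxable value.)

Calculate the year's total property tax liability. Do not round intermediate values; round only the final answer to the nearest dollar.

$17,923

Uncapped assessed value = $701,378 × 0.86 = $603,185.08
Cap limit = $538,900 × 1.03 = $555,067
Taxable assessed value = min($603,185.08, $555,067) = $555,067 (cap binds)
Community College District: $555,067 × 0.00216 = $1,198.94472
Corbett School District: $555,067 × 0.01713 = $9,508.29771
Saltmarsh County: $555,067 × 0.0089 = $4,940.0963
Greystone Township: $555,067 × 0.0041 = $2,275.7747
Total = $17,923.11343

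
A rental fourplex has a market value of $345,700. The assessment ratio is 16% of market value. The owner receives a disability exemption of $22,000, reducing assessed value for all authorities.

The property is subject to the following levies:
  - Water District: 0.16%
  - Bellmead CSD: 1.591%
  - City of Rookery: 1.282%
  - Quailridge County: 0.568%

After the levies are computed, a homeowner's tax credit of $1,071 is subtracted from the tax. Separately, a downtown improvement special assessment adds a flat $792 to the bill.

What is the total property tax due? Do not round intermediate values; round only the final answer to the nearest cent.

Assessed value = $345,700 × 0.16 = $55,312
Taxable value = $55,312 − $22,000 = $33,312
Water District: $33,312 × 0.0016 = $53.2992
Bellmead CSD: $33,312 × 0.01591 = $529.99392
City of Rookery: $33,312 × 0.01282 = $427.05984
Quailridge County: $33,312 × 0.00568 = $189.21216
Levies subtotal = $1,199.56512
After credit = $1,199.56512 − $1,071 = $128.56512
Total = $128.56512 + $792 = $920.56512

$920.57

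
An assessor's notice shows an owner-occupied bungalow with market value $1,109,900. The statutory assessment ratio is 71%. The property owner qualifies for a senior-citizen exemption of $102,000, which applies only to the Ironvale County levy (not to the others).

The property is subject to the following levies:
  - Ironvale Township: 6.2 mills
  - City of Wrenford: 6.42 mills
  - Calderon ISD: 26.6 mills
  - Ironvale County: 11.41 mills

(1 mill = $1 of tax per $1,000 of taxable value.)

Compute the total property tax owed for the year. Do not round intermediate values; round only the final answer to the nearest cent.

$38,734.09

Assessed value = $1,109,900 × 0.71 = $788,029
Ironvale Township: $788,029 × 0.0062 = $4,885.7798
City of Wrenford: $788,029 × 0.00642 = $5,059.14618
Calderon ISD: $788,029 × 0.0266 = $20,961.5714
Ironvale County: ($788,029 − $102,000) × 0.01141 = $686,029 × 0.01141 = $7,827.59089
Total = $38,734.08827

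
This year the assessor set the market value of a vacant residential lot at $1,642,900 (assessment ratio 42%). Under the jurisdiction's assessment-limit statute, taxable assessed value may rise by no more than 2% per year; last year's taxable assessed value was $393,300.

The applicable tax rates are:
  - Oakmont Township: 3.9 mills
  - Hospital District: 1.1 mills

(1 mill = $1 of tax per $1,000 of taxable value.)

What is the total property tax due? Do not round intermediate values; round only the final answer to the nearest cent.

Uncapped assessed value = $1,642,900 × 0.42 = $690,018
Cap limit = $393,300 × 1.02 = $401,166
Taxable assessed value = min($690,018, $401,166) = $401,166 (cap binds)
Oakmont Township: $401,166 × 0.0039 = $1,564.5474
Hospital District: $401,166 × 0.0011 = $441.2826
Total = $2,005.83

$2,005.83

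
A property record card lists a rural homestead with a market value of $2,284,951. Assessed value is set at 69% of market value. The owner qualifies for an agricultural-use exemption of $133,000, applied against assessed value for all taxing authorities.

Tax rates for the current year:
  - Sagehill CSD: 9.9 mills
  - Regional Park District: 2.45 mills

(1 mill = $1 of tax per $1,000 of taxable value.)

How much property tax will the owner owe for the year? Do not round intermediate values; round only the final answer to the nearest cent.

$17,828.66

Assessed value = $2,284,951 × 0.69 = $1,576,616.19
Taxable value = $1,576,616.19 − $133,000 = $1,443,616.19
Sagehill CSD: $1,443,616.19 × 0.0099 = $14,291.800281
Regional Park District: $1,443,616.19 × 0.00245 = $3,536.8596655
Total = $14,291.800281 + $3,536.8596655 = $17,828.6599465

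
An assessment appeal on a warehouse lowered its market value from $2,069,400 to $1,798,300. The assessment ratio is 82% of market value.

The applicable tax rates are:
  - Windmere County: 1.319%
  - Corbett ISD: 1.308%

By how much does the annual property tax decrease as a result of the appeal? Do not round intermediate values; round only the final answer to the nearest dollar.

$5,840

Old assessed value = $2,069,400 × 0.82 = $1,696,908
New assessed value = $1,798,300 × 0.82 = $1,474,606
Combined rate = 0.01319 + 0.01308 = 0.02627
Old tax = $1,696,908 × 0.02627 = $44,577.77316
New tax = $1,474,606 × 0.02627 = $38,737.89962
Reduction = $44,577.77316 − $38,737.89962 = $5,839.87354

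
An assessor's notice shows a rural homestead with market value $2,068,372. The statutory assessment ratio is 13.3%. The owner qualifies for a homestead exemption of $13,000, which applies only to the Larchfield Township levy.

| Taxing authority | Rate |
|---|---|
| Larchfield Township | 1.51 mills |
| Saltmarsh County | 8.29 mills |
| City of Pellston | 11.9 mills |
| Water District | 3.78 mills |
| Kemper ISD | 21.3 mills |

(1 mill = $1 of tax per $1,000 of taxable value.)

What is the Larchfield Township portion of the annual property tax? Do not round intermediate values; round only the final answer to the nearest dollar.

Assessed value = $2,068,372 × 0.133 = $275,093.476
Larchfield Township taxable value = $275,093.476 − $13,000 = $262,093.476
Larchfield Township levy = $262,093.476 × 0.00151 = $395.76114876

$396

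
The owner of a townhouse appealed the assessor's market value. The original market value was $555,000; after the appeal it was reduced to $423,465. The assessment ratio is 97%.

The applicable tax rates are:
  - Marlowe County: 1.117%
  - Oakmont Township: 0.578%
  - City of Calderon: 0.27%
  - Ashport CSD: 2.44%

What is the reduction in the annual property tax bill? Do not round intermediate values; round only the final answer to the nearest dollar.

Old assessed value = $555,000 × 0.97 = $538,350
New assessed value = $423,465 × 0.97 = $410,761.05
Combined rate = 0.01117 + 0.00578 + 0.0027 + 0.0244 = 0.04405
Old tax = $538,350 × 0.04405 = $23,714.3175
New tax = $410,761.05 × 0.04405 = $18,094.0242525
Reduction = $23,714.3175 − $18,094.0242525 = $5,620.2932475

$5,620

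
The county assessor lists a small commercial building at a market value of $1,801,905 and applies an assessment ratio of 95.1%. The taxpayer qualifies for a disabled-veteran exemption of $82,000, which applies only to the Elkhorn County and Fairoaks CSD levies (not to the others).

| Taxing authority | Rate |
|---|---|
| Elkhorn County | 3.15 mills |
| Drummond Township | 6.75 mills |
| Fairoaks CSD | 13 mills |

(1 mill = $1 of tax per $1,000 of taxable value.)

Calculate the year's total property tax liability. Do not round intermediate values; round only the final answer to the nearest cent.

$37,917.41

Assessed value = $1,801,905 × 0.951 = $1,713,611.655
Elkhorn County: ($1,713,611.655 − $82,000) × 0.00315 = $1,631,611.655 × 0.00315 = $5,139.57671325
Drummond Township: $1,713,611.655 × 0.00675 = $11,566.87867125
Fairoaks CSD: ($1,713,611.655 − $82,000) × 0.013 = $1,631,611.655 × 0.013 = $21,210.951515
Total = $37,917.4068995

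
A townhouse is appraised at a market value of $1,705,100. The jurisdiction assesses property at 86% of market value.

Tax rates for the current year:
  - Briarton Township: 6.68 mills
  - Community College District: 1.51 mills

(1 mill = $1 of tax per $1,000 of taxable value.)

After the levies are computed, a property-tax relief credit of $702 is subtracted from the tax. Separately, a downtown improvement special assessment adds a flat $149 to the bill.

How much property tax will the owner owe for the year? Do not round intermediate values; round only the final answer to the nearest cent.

Assessed value = $1,705,100 × 0.86 = $1,466,386
Briarton Township: $1,466,386 × 0.00668 = $9,795.45848
Community College District: $1,466,386 × 0.00151 = $2,214.24286
Levies subtotal = $12,009.70134
After credit = $12,009.70134 − $702 = $11,307.70134
Total = $11,307.70134 + $149 = $11,456.70134

$11,456.70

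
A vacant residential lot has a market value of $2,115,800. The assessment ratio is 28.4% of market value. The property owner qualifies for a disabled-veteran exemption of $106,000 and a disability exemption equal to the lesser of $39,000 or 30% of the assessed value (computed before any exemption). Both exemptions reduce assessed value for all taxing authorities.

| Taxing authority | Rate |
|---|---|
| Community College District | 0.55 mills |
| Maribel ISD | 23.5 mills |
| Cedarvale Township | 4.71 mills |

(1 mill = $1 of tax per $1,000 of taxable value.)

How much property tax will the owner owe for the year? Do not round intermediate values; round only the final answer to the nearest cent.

$13,111.32

Assessed value = $2,115,800 × 0.284 = $600,887.2
Disability exemption = min($39,000, 30% × $600,887.2) = min($39,000, $180,266.16) = $39,000 (dollar cap binds)
Taxable value = $600,887.2 − $106,000 − $39,000 = $455,887.2
Community College District: $455,887.2 × 0.00055 = $250.73796
Maribel ISD: $455,887.2 × 0.0235 = $10,713.3492
Cedarvale Township: $455,887.2 × 0.00471 = $2,147.228712
Total = $13,111.315872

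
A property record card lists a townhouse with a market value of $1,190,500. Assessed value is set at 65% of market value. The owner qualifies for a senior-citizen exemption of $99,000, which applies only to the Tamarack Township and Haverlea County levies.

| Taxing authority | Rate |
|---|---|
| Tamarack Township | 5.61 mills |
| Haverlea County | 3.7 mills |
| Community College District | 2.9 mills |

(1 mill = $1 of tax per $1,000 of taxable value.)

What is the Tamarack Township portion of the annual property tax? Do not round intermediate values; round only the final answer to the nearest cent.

Assessed value = $1,190,500 × 0.65 = $773,825
Tamarack Township taxable value = $773,825 − $99,000 = $674,825
Tamarack Township levy = $674,825 × 0.00561 = $3,785.76825

$3,785.77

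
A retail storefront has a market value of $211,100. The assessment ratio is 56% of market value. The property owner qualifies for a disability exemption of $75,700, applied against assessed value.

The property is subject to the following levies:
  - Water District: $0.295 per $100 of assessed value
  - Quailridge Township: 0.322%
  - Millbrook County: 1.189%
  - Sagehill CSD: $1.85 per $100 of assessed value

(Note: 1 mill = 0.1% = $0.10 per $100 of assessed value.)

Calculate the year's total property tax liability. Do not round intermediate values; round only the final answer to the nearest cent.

Assessed value = $211,100 × 0.56 = $118,216
Taxable value = $118,216 − $75,700 = $42,516
Water District: $42,516 × 0.00295 = $125.4222
Quailridge Township: $42,516 × 0.00322 = $136.90152
Millbrook County: $42,516 × 0.01189 = $505.51524
Sagehill CSD: $42,516 × 0.0185 = $786.546
Total = $1,554.38496

$1,554.38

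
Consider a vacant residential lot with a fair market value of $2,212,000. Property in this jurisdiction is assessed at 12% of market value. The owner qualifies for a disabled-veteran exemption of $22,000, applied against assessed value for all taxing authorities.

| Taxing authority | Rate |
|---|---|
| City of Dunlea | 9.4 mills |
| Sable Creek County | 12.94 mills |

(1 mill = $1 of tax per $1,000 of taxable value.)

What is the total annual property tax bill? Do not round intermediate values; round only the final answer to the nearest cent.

Assessed value = $2,212,000 × 0.12 = $265,440
Taxable value = $265,440 − $22,000 = $243,440
City of Dunlea: $243,440 × 0.0094 = $2,288.336
Sable Creek County: $243,440 × 0.01294 = $3,150.1136
Total = $2,288.336 + $3,150.1136 = $5,438.4496

$5,438.45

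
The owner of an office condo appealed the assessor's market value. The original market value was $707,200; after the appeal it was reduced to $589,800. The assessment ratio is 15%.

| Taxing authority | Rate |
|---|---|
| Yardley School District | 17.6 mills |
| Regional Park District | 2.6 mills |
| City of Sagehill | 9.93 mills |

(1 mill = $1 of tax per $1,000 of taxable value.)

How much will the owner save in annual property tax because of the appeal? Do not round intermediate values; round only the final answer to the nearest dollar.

Old assessed value = $707,200 × 0.15 = $106,080
New assessed value = $589,800 × 0.15 = $88,470
Combined rate = 0.0176 + 0.0026 + 0.00993 = 0.03013
Old tax = $106,080 × 0.03013 = $3,196.1904
New tax = $88,470 × 0.03013 = $2,665.6011
Reduction = $3,196.1904 − $2,665.6011 = $530.5893

$531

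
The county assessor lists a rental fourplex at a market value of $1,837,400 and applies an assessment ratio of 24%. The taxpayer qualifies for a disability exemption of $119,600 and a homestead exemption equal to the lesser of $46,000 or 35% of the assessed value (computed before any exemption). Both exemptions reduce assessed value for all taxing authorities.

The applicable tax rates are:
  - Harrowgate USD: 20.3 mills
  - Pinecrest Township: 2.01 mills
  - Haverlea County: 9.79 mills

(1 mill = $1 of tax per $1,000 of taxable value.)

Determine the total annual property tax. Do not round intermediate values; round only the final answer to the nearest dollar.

Assessed value = $1,837,400 × 0.24 = $440,976
Homestead exemption = min($46,000, 35% × $440,976) = min($46,000, $154,341.6) = $46,000 (dollar cap binds)
Taxable value = $440,976 − $119,600 − $46,000 = $275,376
Harrowgate USD: $275,376 × 0.0203 = $5,590.1328
Pinecrest Township: $275,376 × 0.00201 = $553.50576
Haverlea County: $275,376 × 0.00979 = $2,695.93104
Total = $8,839.5696

$8,840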